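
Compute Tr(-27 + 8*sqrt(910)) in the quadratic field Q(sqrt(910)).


Tr(a + b*sqrt(d)) = (a + b*sqrt(d)) + (a - b*sqrt(d)) = 2a
= 2 * (-27)
= -54

-54


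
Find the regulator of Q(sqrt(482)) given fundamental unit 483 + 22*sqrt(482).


epsilon = 483 + 22*sqrt(482)
= 965.9990
R = ln(965.9990)
= 6.8732

6.8732


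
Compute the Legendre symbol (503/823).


p = 823 is prime, so compute (503/823) with the reciprocity algorithm (Jacobi-symbol steps: pull out 2s via (2/n), flip via reciprocity, reduce):
  reciprocity: (503/823) -> -(823/503)
  reduce: (320/503)
  pull out 2: (2/503) = +1  (since 503 mod 8 = 7)
  pull out 2: (2/503) = +1  (since 503 mod 8 = 7)
  pull out 2: (2/503) = +1  (since 503 mod 8 = 7)
  pull out 2: (2/503) = +1  (since 503 mod 8 = 7)
  pull out 2: (2/503) = +1  (since 503 mod 8 = 7)
  pull out 2: (2/503) = +1  (since 503 mod 8 = 7)
  reciprocity: (5/503) -> +(503/5)
  reduce: (3/5)
  reciprocity: (3/5) -> +(5/3)
  reduce: (2/3)
  pull out 2: (2/3) = -1  (since 3 mod 8 = 3)
  (1/3) = 1
Product of signs = 1
(503/823) = 1

1


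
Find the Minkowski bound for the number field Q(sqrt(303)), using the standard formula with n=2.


d = 303, d mod 4 = 3, so disc(K) = 4d = 1212; |disc(K)| = 1212
Real quadratic field, so n = 2, s = r2 = 0, r1 = 2
M = (n!/n^n) * (4/pi)^s * sqrt(|disc(K)|) = (2!/2^2) * (4/pi)^0 * sqrt(1212)
= 0.5 * 1.000000 * 34.813790
= 17.4069

17.4069


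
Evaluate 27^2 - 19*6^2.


x^2 - d*y^2
= 27^2 - 19*6^2
= 729 - 684
= 45

45


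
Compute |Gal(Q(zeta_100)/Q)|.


|Gal(Q(zeta_100)/Q)| = phi(100)
= 40

40


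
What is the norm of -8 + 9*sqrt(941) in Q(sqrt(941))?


N(a + b*sqrt(d)) = a^2 - d*b^2
= (-8)^2 - (941)*(9)^2
= 64 - 76221
= -76157

-76157


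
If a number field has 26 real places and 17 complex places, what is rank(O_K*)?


By Dirichlet's unit theorem:
rank = r1 + r2 - 1
= 26 + 17 - 1
= 42

42


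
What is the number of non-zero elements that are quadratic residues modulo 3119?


For prime p, the number of non-zero quadratic residues is (p-1)/2.
= (3119-1)/2
= 1559

1559


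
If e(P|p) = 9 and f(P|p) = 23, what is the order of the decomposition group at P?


|D_P| = e * f
= 9 * 23
= 207

207


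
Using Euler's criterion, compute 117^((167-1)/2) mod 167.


p = 167 is prime and the exponent is (p-1)/2 = 83, so by Euler's criterion 117^83 = (117/167) = +1 or -1 mod 167.
Compute by square-and-multiply:
  83 = 64 + 16 + 2 + 1 (binary 1010011)
  Repeated squaring mod 167: 117^1 = 117, 117^2 = 162, 117^4 = 25, 117^8 = 124, 117^16 = 12, 117^32 = 144, 117^64 = 28
  117^83 = 117^64 * 117^16 * 117^2 * 117^1 = 28 * 12 * 162 * 117 mod 167
    28 * 12 = 336 = 2 mod 167
    2 * 162 = 324 = 157 mod 167
    157 * 117 = 18369 = 166 mod 167
  117^83 = 166 mod 167
Result 166 = p - 1 = -1 mod 167: 117 is a quadratic non-residue mod 167. As a residue in [0, p-1] the value is 166.
117^83 mod 167 = 166

166


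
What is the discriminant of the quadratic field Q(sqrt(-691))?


For K = Q(sqrt(d)) with d squarefree: disc(K) = d if d = 1 mod 4, and disc(K) = 4d if d = 2 or 3 mod 4.
Here d = -691, and d mod 4 = 1.
d = 1 mod 4 (O_K = Z[(1+sqrt(d))/2]), so disc(K) = d = -691

-691


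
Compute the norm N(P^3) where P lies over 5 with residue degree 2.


N(P^a) = p^(a*f)
= 5^(3*2)
= 5^6
= 15625

15625


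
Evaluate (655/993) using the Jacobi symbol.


Compute (655/993) via quadratic reciprocity:
  reciprocity: (655/993) -> +(993/655)
  reduce: (338/655)
  pull out 2: (2/655) = +1  (since 655 mod 8 = 7)
  reciprocity: (169/655) -> +(655/169)
  reduce: (148/169)
  pull out 2: (2/169) = +1  (since 169 mod 8 = 1)
  pull out 2: (2/169) = +1  (since 169 mod 8 = 1)
  reciprocity: (37/169) -> +(169/37)
  reduce: (21/37)
  reciprocity: (21/37) -> +(37/21)
  reduce: (16/21)
  pull out 2: (2/21) = -1  (since 21 mod 8 = 5)
  pull out 2: (2/21) = -1  (since 21 mod 8 = 5)
  pull out 2: (2/21) = -1  (since 21 mod 8 = 5)
  pull out 2: (2/21) = -1  (since 21 mod 8 = 5)
  (1/21) = 1
Product of signs = 1

1


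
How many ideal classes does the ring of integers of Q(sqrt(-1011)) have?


K = Q(sqrt(-1011)). d mod 4 = 1, so D = disc(K) = d = -1011
h(K) equals the number of primitive reduced positive-definite forms (a, b, c) = a*x^2 + b*x*y + c*y^2 with b^2 - 4ac = D,
where reduced means |b| <= a <= c, with b >= 0 whenever |b| = a or a = c, and primitive means gcd(a, b, c) = 1.
Reduced forces 3a^2 <= |D| = 1011, so 1 <= a <= 18; b must have the parity of D, and c = (b^2 - D)/(4a) must be an integer >= a.
Enumerate a = 1..18, b in [-a, a]:
  a=1: (1, 1, 253)  [1]
  a=2: none
  a=3: (3, 3, 85)  [1]
  a=4: none
  a=5: (5, -3, 51), (5, 3, 51)  [2]
  a=6: none
  a=7: (7, -5, 37), (7, 5, 37)  [2]
  a=8..10: none
  a=11: (11, -1, 23), (11, 1, 23)  [2]
  a=12: none
  a=13: (13, -9, 21), (13, 9, 21)  [2]
  a=14: none
  a=15: (15, -3, 17), (15, 3, 17)  [2]
  a=16..18: none
Total reduced forms: 1 + 1 + 2 + 2 + 2 + 2 + 2 = 12
h = 12

12


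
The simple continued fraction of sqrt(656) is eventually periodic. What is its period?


Run the CF algorithm for sqrt(656).
a_0 = floor(sqrt(656)) = 25; set m_0=0, q_0=1.
Recurrence: m' = q*a - m,  q' = (d - m'^2)/q,  a' = floor((a_0 + m')/q').
  step 1: m=25, q=31, a=1
  step 2: m=6, q=20, a=1
  step 3: m=14, q=23, a=1
  step 4: m=9, q=25, a=1
  step 5: m=16, q=16, a=2
  step 6: m=16, q=25, a=1
  step 7: m=9, q=23, a=1
  step 8: m=14, q=20, a=1
  step 9: m=6, q=31, a=1
  step 10: m=25, q=1, a=50
a_10 = 2*a_0 = 50, so the period closes here.
sqrt(656) = [25; 1, 1, 1, 1, 2, 1, 1, 1, 1, 50]
Period length = 10

10


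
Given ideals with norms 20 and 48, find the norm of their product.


N(IJ) = N(I) * N(J)
= 20 * 48
= 960

960


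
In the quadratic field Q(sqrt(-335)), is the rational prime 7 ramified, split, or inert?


K = Q(sqrt(-335)). Since d mod 4 = 1, disc(K) = -335.
Check p | disc: -335 mod 7 = 1.
p does not divide disc. Compute Legendre symbol (d/p):
1^((7-1)/2) mod 7 = 1
(d/p) = 1, so p splits: (p) = P*P' with e=1, f=1, g=2.
Therefore p is split.

split


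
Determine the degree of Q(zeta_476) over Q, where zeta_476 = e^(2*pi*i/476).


The degree equals Euler's totient phi(476).
476 = 2^2 * 7 * 17
phi(476) = 192

192


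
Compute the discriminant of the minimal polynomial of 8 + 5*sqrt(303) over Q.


The element 8 + 5*sqrt(303) has minimal polynomial:
x^2 - 16*x - 7511
Discriminant = (-16)^2 - 4*(-7511)
= 256 + 30044
= 30300

30300


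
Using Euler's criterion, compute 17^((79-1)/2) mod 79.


p = 79 is prime and the exponent is (p-1)/2 = 39, so by Euler's criterion 17^39 = (17/79) = +1 or -1 mod 79.
Compute by square-and-multiply:
  39 = 32 + 4 + 2 + 1 (binary 100111)
  Repeated squaring mod 79: 17^1 = 17, 17^2 = 52, 17^4 = 18, 17^8 = 8, 17^16 = 64, 17^32 = 67
  17^39 = 17^32 * 17^4 * 17^2 * 17^1 = 67 * 18 * 52 * 17 mod 79
    67 * 18 = 1206 = 21 mod 79
    21 * 52 = 1092 = 65 mod 79
    65 * 17 = 1105 = 78 mod 79
  17^39 = 78 mod 79
Result 78 = p - 1 = -1 mod 79: 17 is a quadratic non-residue mod 79. As a residue in [0, p-1] the value is 78.
17^39 mod 79 = 78

78


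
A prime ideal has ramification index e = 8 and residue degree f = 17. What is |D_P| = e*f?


|D_P| = e * f
= 8 * 17
= 136

136


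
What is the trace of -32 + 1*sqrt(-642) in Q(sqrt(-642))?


Tr(a + b*sqrt(d)) = (a + b*sqrt(d)) + (a - b*sqrt(d)) = 2a
= 2 * (-32)
= -64

-64


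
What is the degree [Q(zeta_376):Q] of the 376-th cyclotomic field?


The degree equals Euler's totient phi(376).
376 = 2^3 * 47
phi(376) = 184

184


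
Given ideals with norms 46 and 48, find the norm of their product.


N(IJ) = N(I) * N(J)
= 46 * 48
= 2208

2208


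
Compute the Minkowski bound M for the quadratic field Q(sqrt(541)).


d = 541, d mod 4 = 1, so disc(K) = d = 541; |disc(K)| = 541
Real quadratic field, so n = 2, s = r2 = 0, r1 = 2
M = (n!/n^n) * (4/pi)^s * sqrt(|disc(K)|) = (2!/2^2) * (4/pi)^0 * sqrt(541)
= 0.5 * 1.000000 * 23.259407
= 11.6297

11.6297


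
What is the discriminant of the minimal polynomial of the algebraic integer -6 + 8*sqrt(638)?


The element -6 + 8*sqrt(638) has minimal polynomial:
x^2 + 12*x - 40796
Discriminant = (12)^2 - 4*(-40796)
= 144 + 163184
= 163328

163328


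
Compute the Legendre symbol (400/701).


p = 701 is prime, so compute (400/701) with the reciprocity algorithm (Jacobi-symbol steps: pull out 2s via (2/n), flip via reciprocity, reduce):
  pull out 2: (2/701) = -1  (since 701 mod 8 = 5)
  pull out 2: (2/701) = -1  (since 701 mod 8 = 5)
  pull out 2: (2/701) = -1  (since 701 mod 8 = 5)
  pull out 2: (2/701) = -1  (since 701 mod 8 = 5)
  reciprocity: (25/701) -> +(701/25)
  reduce: (1/25)
  (1/25) = 1
Product of signs = 1
(400/701) = 1

1


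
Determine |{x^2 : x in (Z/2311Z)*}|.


For prime p, the number of non-zero quadratic residues is (p-1)/2.
= (2311-1)/2
= 1155

1155


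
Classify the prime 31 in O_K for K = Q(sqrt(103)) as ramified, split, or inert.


K = Q(sqrt(103)). Since d mod 4 = 3, disc(K) = 412.
Check p | disc: 412 mod 31 = 9.
p does not divide disc. Compute Legendre symbol (d/p):
10^((31-1)/2) mod 31 = 1
(d/p) = 1, so p splits: (p) = P*P' with e=1, f=1, g=2.
Therefore p is split.

split


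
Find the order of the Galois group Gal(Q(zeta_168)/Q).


|Gal(Q(zeta_168)/Q)| = phi(168)
= 48

48


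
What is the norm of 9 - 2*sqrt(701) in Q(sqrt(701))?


N(a + b*sqrt(d)) = a^2 - d*b^2
= (9)^2 - (701)*(-2)^2
= 81 - 2804
= -2723

-2723


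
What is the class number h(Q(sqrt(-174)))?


K = Q(sqrt(-174)). d mod 4 = 2, so D = disc(K) = 4d = -696
h(K) equals the number of primitive reduced positive-definite forms (a, b, c) = a*x^2 + b*x*y + c*y^2 with b^2 - 4ac = D,
where reduced means |b| <= a <= c, with b >= 0 whenever |b| = a or a = c, and primitive means gcd(a, b, c) = 1.
Reduced forces 3a^2 <= |D| = 696, so 1 <= a <= 15; b must have the parity of D, and c = (b^2 - D)/(4a) must be an integer >= a.
Enumerate a = 1..15, b in [-a, a]:
  a=1: (1, 0, 174)  [1]
  a=2: (2, 0, 87)  [1]
  a=3: (3, 0, 58)  [1]
  a=4: none
  a=5: (5, -2, 35), (5, 2, 35)  [2]
  a=6: (6, 0, 29)  [1]
  a=7: (7, -2, 25), (7, 2, 25)  [2]
  a=8..9: none
  a=10: (10, -8, 19), (10, 8, 19)  [2]
  a=11..13: none
  a=14: (14, -12, 15), (14, 12, 15)  [2]
  a=15: none
Total reduced forms: 1 + 1 + 1 + 2 + 1 + 2 + 2 + 2 = 12
h = 12

12


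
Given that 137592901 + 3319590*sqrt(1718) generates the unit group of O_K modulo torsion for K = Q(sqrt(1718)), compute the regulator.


epsilon = 137592901 + 3319590*sqrt(1718)
= 2.7519e+08
R = ln(2.7519e+08)
= 19.4330

19.4330


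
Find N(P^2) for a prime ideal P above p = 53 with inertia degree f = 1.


N(P^a) = p^(a*f)
= 53^(2*1)
= 53^2
= 2809

2809


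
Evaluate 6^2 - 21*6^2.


x^2 - d*y^2
= 6^2 - 21*6^2
= 36 - 756
= -720

-720


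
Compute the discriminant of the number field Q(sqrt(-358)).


For K = Q(sqrt(d)) with d squarefree: disc(K) = d if d = 1 mod 4, and disc(K) = 4d if d = 2 or 3 mod 4.
Here d = -358, and d mod 4 = 2.
d = 2 mod 4, not 1 (O_K = Z[sqrt(d)]), so disc(K) = 4d = 4 * (-358) = -1432

-1432


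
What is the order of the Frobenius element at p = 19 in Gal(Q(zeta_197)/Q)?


The Frobenius at p in Gal(Q(zeta_n)/Q) = (Z/nZ)* is the class of p, so its order is ord_197(19), the smallest k >= 1 with 19^k = 1 mod 197.
n = 197 = 197, phi(197) = 196; the order divides phi(n).
Divisors of 196: 1, 2, 4, 7, 14, 28, 49, 98, 196
Repeated squaring mod 197: 19^1 = 19, 19^2 = 164, 19^4 = 104, 19^8 = 178, 19^16 = 164, 19^32 = 104, 19^64 = 178, 19^128 = 164
Test divisors in increasing order:
  k=1: 19^1 = 19 mod 197
  k=2: 19^2 = 164 mod 197
  k=4: 19^4 = 104 mod 197
  k=7: 19^7 = 104 * 164 * 19 = 196 mod 197
  k=14: 19^14 = 178 * 104 * 164 = 1 mod 197  <- first divisor giving 1
Order = 14

14


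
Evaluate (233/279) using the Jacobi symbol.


Compute (233/279) via quadratic reciprocity:
  reciprocity: (233/279) -> +(279/233)
  reduce: (46/233)
  pull out 2: (2/233) = +1  (since 233 mod 8 = 1)
  reciprocity: (23/233) -> +(233/23)
  reduce: (3/23)
  reciprocity: (3/23) -> -(23/3)
  reduce: (2/3)
  pull out 2: (2/3) = -1  (since 3 mod 8 = 3)
  (1/3) = 1
Product of signs = 1

1


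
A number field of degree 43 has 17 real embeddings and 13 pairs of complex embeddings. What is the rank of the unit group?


By Dirichlet's unit theorem:
rank = r1 + r2 - 1
= 17 + 13 - 1
= 29

29


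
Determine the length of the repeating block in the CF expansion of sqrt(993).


Run the CF algorithm for sqrt(993).
a_0 = floor(sqrt(993)) = 31; set m_0=0, q_0=1.
Recurrence: m' = q*a - m,  q' = (d - m'^2)/q,  a' = floor((a_0 + m')/q').
  step 1: m=31, q=32, a=1
  step 2: m=1, q=31, a=1
  step 3: m=30, q=3, a=20
  step 4: m=30, q=31, a=1
  step 5: m=1, q=32, a=1
  step 6: m=31, q=1, a=62
a_6 = 2*a_0 = 62, so the period closes here.
sqrt(993) = [31; 1, 1, 20, 1, 1, 62]
Period length = 6

6


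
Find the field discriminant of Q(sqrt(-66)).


For K = Q(sqrt(d)) with d squarefree: disc(K) = d if d = 1 mod 4, and disc(K) = 4d if d = 2 or 3 mod 4.
Here d = -66, and d mod 4 = 2.
d = 2 mod 4, not 1 (O_K = Z[sqrt(d)]), so disc(K) = 4d = 4 * (-66) = -264

-264


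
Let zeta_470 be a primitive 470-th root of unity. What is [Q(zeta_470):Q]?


The degree equals Euler's totient phi(470).
470 = 2 * 5 * 47
phi(470) = 184

184


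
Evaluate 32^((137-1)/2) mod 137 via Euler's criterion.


p = 137 is prime and the exponent is (p-1)/2 = 68, so by Euler's criterion 32^68 = (32/137) = +1 or -1 mod 137.
Compute by square-and-multiply:
  68 = 64 + 4 (binary 1000100)
  Repeated squaring mod 137: 32^1 = 32, 32^2 = 65, 32^4 = 115, 32^8 = 73, 32^16 = 123, 32^32 = 59, 32^64 = 56
  32^68 = 32^64 * 32^4 = 56 * 115 mod 137
    56 * 115 = 6440 = 1 mod 137
  32^68 = 1 mod 137
Result 1: 32 is a quadratic residue mod 137.
32^68 mod 137 = 1

1


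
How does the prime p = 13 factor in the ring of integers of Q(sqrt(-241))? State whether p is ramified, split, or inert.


K = Q(sqrt(-241)). Since d mod 4 = 3, disc(K) = -964.
Check p | disc: -964 mod 13 = 11.
p does not divide disc. Compute Legendre symbol (d/p):
6^((13-1)/2) mod 13 = -1
(d/p) = -1, so p is inert: (p) stays prime with e=1, f=2, g=1.
Therefore p is inert.

inert


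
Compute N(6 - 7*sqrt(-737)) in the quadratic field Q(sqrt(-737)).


N(a + b*sqrt(d)) = a^2 - d*b^2
= (6)^2 - (-737)*(-7)^2
= 36 + 36113
= 36149

36149


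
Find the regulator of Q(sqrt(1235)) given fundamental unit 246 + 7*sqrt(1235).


epsilon = 246 + 7*sqrt(1235)
= 491.9980
R = ln(491.9980)
= 6.1985

6.1985


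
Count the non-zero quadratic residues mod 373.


For prime p, the number of non-zero quadratic residues is (p-1)/2.
= (373-1)/2
= 186

186


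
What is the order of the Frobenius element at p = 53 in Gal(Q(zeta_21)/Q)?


The Frobenius at p in Gal(Q(zeta_n)/Q) = (Z/nZ)* is the class of p, so its order is ord_21(53), the smallest k >= 1 with 53^k = 1 mod 21.
n = 21 = 3 * 7, phi(21) = 12; the order divides phi(n).
Divisors of 12: 1, 2, 3, 4, 6, 12
Repeated squaring mod 21: 53^1 = 11, 53^2 = 16, 53^4 = 4, 53^8 = 16
Test divisors in increasing order:
  k=1: 53^1 = 11 mod 21
  k=2: 53^2 = 16 mod 21
  k=3: 53^3 = 16 * 11 = 8 mod 21
  k=4: 53^4 = 4 mod 21
  k=6: 53^6 = 4 * 16 = 1 mod 21  <- first divisor giving 1
Order = 6

6


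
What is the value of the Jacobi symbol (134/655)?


Compute (134/655) via quadratic reciprocity:
  pull out 2: (2/655) = +1  (since 655 mod 8 = 7)
  reciprocity: (67/655) -> -(655/67)
  reduce: (52/67)
  pull out 2: (2/67) = -1  (since 67 mod 8 = 3)
  pull out 2: (2/67) = -1  (since 67 mod 8 = 3)
  reciprocity: (13/67) -> +(67/13)
  reduce: (2/13)
  pull out 2: (2/13) = -1  (since 13 mod 8 = 5)
  (1/13) = 1
Product of signs = 1

1


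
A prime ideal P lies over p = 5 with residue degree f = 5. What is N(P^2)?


N(P^a) = p^(a*f)
= 5^(2*5)
= 5^10
= 9765625

9765625


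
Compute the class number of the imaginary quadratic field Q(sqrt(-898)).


K = Q(sqrt(-898)). d mod 4 = 2, so D = disc(K) = 4d = -3592
h(K) equals the number of primitive reduced positive-definite forms (a, b, c) = a*x^2 + b*x*y + c*y^2 with b^2 - 4ac = D,
where reduced means |b| <= a <= c, with b >= 0 whenever |b| = a or a = c, and primitive means gcd(a, b, c) = 1.
Reduced forces 3a^2 <= |D| = 3592, so 1 <= a <= 34; b must have the parity of D, and c = (b^2 - D)/(4a) must be an integer >= a.
Enumerate a = 1..34, b in [-a, a]:
  a=1: (1, 0, 898)  [1]
  a=2: (2, 0, 449)  [1]
  a=3..10: none
  a=11: (11, -4, 82), (11, 4, 82)  [2]
  a=12: none
  a=13: (13, -10, 71), (13, 10, 71)  [2]
  a=14..21: none
  a=22: (22, -4, 41), (22, 4, 41)  [2]
  a=23..25: none
  a=26: (26, -16, 37), (26, 16, 37)  [2]
  a=27..28: none
  a=29: (29, -2, 31), (29, 2, 31)  [2]
  a=30..34: none
Total reduced forms: 1 + 1 + 2 + 2 + 2 + 2 + 2 = 12
h = 12

12


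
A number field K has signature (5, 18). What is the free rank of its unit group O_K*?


By Dirichlet's unit theorem:
rank = r1 + r2 - 1
= 5 + 18 - 1
= 22

22


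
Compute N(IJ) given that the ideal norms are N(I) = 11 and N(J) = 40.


N(IJ) = N(I) * N(J)
= 11 * 40
= 440

440


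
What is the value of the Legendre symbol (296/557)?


p = 557 is prime, so compute (296/557) with the reciprocity algorithm (Jacobi-symbol steps: pull out 2s via (2/n), flip via reciprocity, reduce):
  pull out 2: (2/557) = -1  (since 557 mod 8 = 5)
  pull out 2: (2/557) = -1  (since 557 mod 8 = 5)
  pull out 2: (2/557) = -1  (since 557 mod 8 = 5)
  reciprocity: (37/557) -> +(557/37)
  reduce: (2/37)
  pull out 2: (2/37) = -1  (since 37 mod 8 = 5)
  (1/37) = 1
Product of signs = 1
(296/557) = 1

1


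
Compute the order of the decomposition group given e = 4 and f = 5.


|D_P| = e * f
= 4 * 5
= 20

20


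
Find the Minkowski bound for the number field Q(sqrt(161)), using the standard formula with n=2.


d = 161, d mod 4 = 1, so disc(K) = d = 161; |disc(K)| = 161
Real quadratic field, so n = 2, s = r2 = 0, r1 = 2
M = (n!/n^n) * (4/pi)^s * sqrt(|disc(K)|) = (2!/2^2) * (4/pi)^0 * sqrt(161)
= 0.5 * 1.000000 * 12.688578
= 6.3443

6.3443


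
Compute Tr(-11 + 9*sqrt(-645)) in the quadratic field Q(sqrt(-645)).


Tr(a + b*sqrt(d)) = (a + b*sqrt(d)) + (a - b*sqrt(d)) = 2a
= 2 * (-11)
= -22

-22


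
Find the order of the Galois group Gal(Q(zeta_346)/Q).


|Gal(Q(zeta_346)/Q)| = phi(346)
= 172

172


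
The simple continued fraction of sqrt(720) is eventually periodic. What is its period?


Run the CF algorithm for sqrt(720).
a_0 = floor(sqrt(720)) = 26; set m_0=0, q_0=1.
Recurrence: m' = q*a - m,  q' = (d - m'^2)/q,  a' = floor((a_0 + m')/q').
  step 1: m=26, q=44, a=1
  step 2: m=18, q=9, a=4
  step 3: m=18, q=44, a=1
  step 4: m=26, q=1, a=52
a_4 = 2*a_0 = 52, so the period closes here.
sqrt(720) = [26; 1, 4, 1, 52]
Period length = 4

4


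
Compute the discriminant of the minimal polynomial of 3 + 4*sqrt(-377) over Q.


The element 3 + 4*sqrt(-377) has minimal polynomial:
x^2 - 6*x + 6041
Discriminant = (-6)^2 - 4*(6041)
= 36 - 24164
= -24128

-24128


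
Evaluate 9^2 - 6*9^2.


x^2 - d*y^2
= 9^2 - 6*9^2
= 81 - 486
= -405

-405


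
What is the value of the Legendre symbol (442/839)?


p = 839 is prime, so compute (442/839) with the reciprocity algorithm (Jacobi-symbol steps: pull out 2s via (2/n), flip via reciprocity, reduce):
  pull out 2: (2/839) = +1  (since 839 mod 8 = 7)
  reciprocity: (221/839) -> +(839/221)
  reduce: (176/221)
  pull out 2: (2/221) = -1  (since 221 mod 8 = 5)
  pull out 2: (2/221) = -1  (since 221 mod 8 = 5)
  pull out 2: (2/221) = -1  (since 221 mod 8 = 5)
  pull out 2: (2/221) = -1  (since 221 mod 8 = 5)
  reciprocity: (11/221) -> +(221/11)
  reduce: (1/11)
  (1/11) = 1
Product of signs = 1
(442/839) = 1

1


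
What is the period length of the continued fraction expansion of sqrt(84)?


Run the CF algorithm for sqrt(84).
a_0 = floor(sqrt(84)) = 9; set m_0=0, q_0=1.
Recurrence: m' = q*a - m,  q' = (d - m'^2)/q,  a' = floor((a_0 + m')/q').
  step 1: m=9, q=3, a=6
  step 2: m=9, q=1, a=18
a_2 = 2*a_0 = 18, so the period closes here.
sqrt(84) = [9; 6, 18]
Period length = 2

2


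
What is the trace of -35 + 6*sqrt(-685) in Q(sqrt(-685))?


Tr(a + b*sqrt(d)) = (a + b*sqrt(d)) + (a - b*sqrt(d)) = 2a
= 2 * (-35)
= -70

-70


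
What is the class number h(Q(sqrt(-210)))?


K = Q(sqrt(-210)). d mod 4 = 2, so D = disc(K) = 4d = -840
h(K) equals the number of primitive reduced positive-definite forms (a, b, c) = a*x^2 + b*x*y + c*y^2 with b^2 - 4ac = D,
where reduced means |b| <= a <= c, with b >= 0 whenever |b| = a or a = c, and primitive means gcd(a, b, c) = 1.
Reduced forces 3a^2 <= |D| = 840, so 1 <= a <= 16; b must have the parity of D, and c = (b^2 - D)/(4a) must be an integer >= a.
Enumerate a = 1..16, b in [-a, a]:
  a=1: (1, 0, 210)  [1]
  a=2: (2, 0, 105)  [1]
  a=3: (3, 0, 70)  [1]
  a=4: none
  a=5: (5, 0, 42)  [1]
  a=6: (6, 0, 35)  [1]
  a=7: (7, 0, 30)  [1]
  a=8..9: none
  a=10: (10, 0, 21)  [1]
  a=11..13: none
  a=14: (14, 0, 15)  [1]
  a=15..16: none
Total reduced forms: 1 + 1 + 1 + 1 + 1 + 1 + 1 + 1 = 8
h = 8

8


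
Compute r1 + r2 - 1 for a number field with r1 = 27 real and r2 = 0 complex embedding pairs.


By Dirichlet's unit theorem:
rank = r1 + r2 - 1
= 27 + 0 - 1
= 26

26


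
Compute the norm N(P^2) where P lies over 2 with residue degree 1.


N(P^a) = p^(a*f)
= 2^(2*1)
= 2^2
= 4

4


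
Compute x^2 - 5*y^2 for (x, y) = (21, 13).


x^2 - d*y^2
= 21^2 - 5*13^2
= 441 - 845
= -404

-404


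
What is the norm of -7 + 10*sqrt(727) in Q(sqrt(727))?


N(a + b*sqrt(d)) = a^2 - d*b^2
= (-7)^2 - (727)*(10)^2
= 49 - 72700
= -72651

-72651


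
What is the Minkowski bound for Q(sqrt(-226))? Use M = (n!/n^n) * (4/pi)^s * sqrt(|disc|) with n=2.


d = -226, d mod 4 = 2, so disc(K) = 4d = -904; |disc(K)| = 904
Imaginary quadratic field, so n = 2, s = r2 = 1, r1 = 0
M = (n!/n^n) * (4/pi)^s * sqrt(|disc(K)|) = (2!/2^2) * (4/pi)^1 * sqrt(904)
= 0.5 * 1.273240 * 30.066593
= 19.1410

19.1410


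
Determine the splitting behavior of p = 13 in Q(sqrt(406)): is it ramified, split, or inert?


K = Q(sqrt(406)). Since d mod 4 = 2, disc(K) = 1624.
Check p | disc: 1624 mod 13 = 12.
p does not divide disc. Compute Legendre symbol (d/p):
3^((13-1)/2) mod 13 = 1
(d/p) = 1, so p splits: (p) = P*P' with e=1, f=1, g=2.
Therefore p is split.

split


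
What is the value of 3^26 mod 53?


p = 53 is prime and the exponent is (p-1)/2 = 26, so by Euler's criterion 3^26 = (3/53) = +1 or -1 mod 53.
Compute by square-and-multiply:
  26 = 16 + 8 + 2 (binary 11010)
  Repeated squaring mod 53: 3^1 = 3, 3^2 = 9, 3^4 = 28, 3^8 = 42, 3^16 = 15
  3^26 = 3^16 * 3^8 * 3^2 = 15 * 42 * 9 mod 53
    15 * 42 = 630 = 47 mod 53
    47 * 9 = 423 = 52 mod 53
  3^26 = 52 mod 53
Result 52 = p - 1 = -1 mod 53: 3 is a quadratic non-residue mod 53. As a residue in [0, p-1] the value is 52.
3^26 mod 53 = 52

52


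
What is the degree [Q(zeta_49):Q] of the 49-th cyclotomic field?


The degree equals Euler's totient phi(49).
49 = 7^2
phi(49) = 42

42


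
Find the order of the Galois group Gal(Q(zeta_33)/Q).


|Gal(Q(zeta_33)/Q)| = phi(33)
= 20

20


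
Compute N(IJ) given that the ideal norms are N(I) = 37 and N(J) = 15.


N(IJ) = N(I) * N(J)
= 37 * 15
= 555

555


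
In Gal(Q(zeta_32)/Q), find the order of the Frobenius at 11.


The Frobenius at p in Gal(Q(zeta_n)/Q) = (Z/nZ)* is the class of p, so its order is ord_32(11), the smallest k >= 1 with 11^k = 1 mod 32.
n = 32 = 2^5, phi(32) = 16; the order divides phi(n).
Divisors of 16: 1, 2, 4, 8, 16
Repeated squaring mod 32: 11^1 = 11, 11^2 = 25, 11^4 = 17, 11^8 = 1, 11^16 = 1
Test divisors in increasing order:
  k=1: 11^1 = 11 mod 32
  k=2: 11^2 = 25 mod 32
  k=4: 11^4 = 17 mod 32
  k=8: 11^8 = 1 mod 32  <- first divisor giving 1
Order = 8

8


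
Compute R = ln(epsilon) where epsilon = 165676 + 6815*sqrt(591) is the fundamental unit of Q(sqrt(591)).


epsilon = 165676 + 6815*sqrt(591)
= 331352.0000
R = ln(331352.0000)
= 12.7109

12.7109


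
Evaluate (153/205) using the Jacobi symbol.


Compute (153/205) via quadratic reciprocity:
  reciprocity: (153/205) -> +(205/153)
  reduce: (52/153)
  pull out 2: (2/153) = +1  (since 153 mod 8 = 1)
  pull out 2: (2/153) = +1  (since 153 mod 8 = 1)
  reciprocity: (13/153) -> +(153/13)
  reduce: (10/13)
  pull out 2: (2/13) = -1  (since 13 mod 8 = 5)
  reciprocity: (5/13) -> +(13/5)
  reduce: (3/5)
  reciprocity: (3/5) -> +(5/3)
  reduce: (2/3)
  pull out 2: (2/3) = -1  (since 3 mod 8 = 3)
  (1/3) = 1
Product of signs = 1

1


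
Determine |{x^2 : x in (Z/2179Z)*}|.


For prime p, the number of non-zero quadratic residues is (p-1)/2.
= (2179-1)/2
= 1089

1089


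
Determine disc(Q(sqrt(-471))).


For K = Q(sqrt(d)) with d squarefree: disc(K) = d if d = 1 mod 4, and disc(K) = 4d if d = 2 or 3 mod 4.
Here d = -471, and d mod 4 = 1.
d = 1 mod 4 (O_K = Z[(1+sqrt(d))/2]), so disc(K) = d = -471

-471


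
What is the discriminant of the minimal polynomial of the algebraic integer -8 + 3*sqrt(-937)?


The element -8 + 3*sqrt(-937) has minimal polynomial:
x^2 + 16*x + 8497
Discriminant = (16)^2 - 4*(8497)
= 256 - 33988
= -33732

-33732


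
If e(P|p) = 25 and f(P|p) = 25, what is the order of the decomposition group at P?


|D_P| = e * f
= 25 * 25
= 625

625


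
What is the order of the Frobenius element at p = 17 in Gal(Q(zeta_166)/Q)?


The Frobenius at p in Gal(Q(zeta_n)/Q) = (Z/nZ)* is the class of p, so its order is ord_166(17), the smallest k >= 1 with 17^k = 1 mod 166.
n = 166 = 2 * 83, phi(166) = 82; the order divides phi(n).
Divisors of 82: 1, 2, 41, 82
Repeated squaring mod 166: 17^1 = 17, 17^2 = 123, 17^4 = 23, 17^8 = 31, 17^16 = 131, 17^32 = 63, 17^64 = 151
Test divisors in increasing order:
  k=1: 17^1 = 17 mod 166
  k=2: 17^2 = 123 mod 166
  k=41: 17^41 = 63 * 31 * 17 = 1 mod 166  <- first divisor giving 1
Order = 41

41


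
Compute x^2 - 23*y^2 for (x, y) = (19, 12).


x^2 - d*y^2
= 19^2 - 23*12^2
= 361 - 3312
= -2951

-2951


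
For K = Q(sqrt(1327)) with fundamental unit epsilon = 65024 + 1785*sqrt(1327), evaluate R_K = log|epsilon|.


epsilon = 65024 + 1785*sqrt(1327)
= 130048.0000
R = ln(130048.0000)
= 11.7757

11.7757


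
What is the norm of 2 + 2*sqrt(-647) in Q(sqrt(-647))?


N(a + b*sqrt(d)) = a^2 - d*b^2
= (2)^2 - (-647)*(2)^2
= 4 + 2588
= 2592

2592


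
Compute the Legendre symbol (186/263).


p = 263 is prime, so compute (186/263) with the reciprocity algorithm (Jacobi-symbol steps: pull out 2s via (2/n), flip via reciprocity, reduce):
  pull out 2: (2/263) = +1  (since 263 mod 8 = 7)
  reciprocity: (93/263) -> +(263/93)
  reduce: (77/93)
  reciprocity: (77/93) -> +(93/77)
  reduce: (16/77)
  pull out 2: (2/77) = -1  (since 77 mod 8 = 5)
  pull out 2: (2/77) = -1  (since 77 mod 8 = 5)
  pull out 2: (2/77) = -1  (since 77 mod 8 = 5)
  pull out 2: (2/77) = -1  (since 77 mod 8 = 5)
  (1/77) = 1
Product of signs = 1
(186/263) = 1

1


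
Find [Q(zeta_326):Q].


The degree equals Euler's totient phi(326).
326 = 2 * 163
phi(326) = 162

162


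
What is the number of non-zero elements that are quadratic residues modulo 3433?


For prime p, the number of non-zero quadratic residues is (p-1)/2.
= (3433-1)/2
= 1716

1716


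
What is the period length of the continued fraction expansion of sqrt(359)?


Run the CF algorithm for sqrt(359).
a_0 = floor(sqrt(359)) = 18; set m_0=0, q_0=1.
Recurrence: m' = q*a - m,  q' = (d - m'^2)/q,  a' = floor((a_0 + m')/q').
  step 1: m=18, q=35, a=1
  step 2: m=17, q=2, a=17
  step 3: m=17, q=35, a=1
  step 4: m=18, q=1, a=36
a_4 = 2*a_0 = 36, so the period closes here.
sqrt(359) = [18; 1, 17, 1, 36]
Period length = 4

4


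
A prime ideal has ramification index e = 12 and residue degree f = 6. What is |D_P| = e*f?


|D_P| = e * f
= 12 * 6
= 72

72


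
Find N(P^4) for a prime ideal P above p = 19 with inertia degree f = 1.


N(P^a) = p^(a*f)
= 19^(4*1)
= 19^4
= 130321

130321


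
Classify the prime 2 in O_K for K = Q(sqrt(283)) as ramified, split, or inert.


K = Q(sqrt(283)). Since d mod 4 = 3, disc(K) = 1132.
Check p | disc: 1132 mod 2 = 0.
p divides disc, so p ramifies: (p) = P^2 with e=2, f=1, g=1.
Therefore p is ramified.

ramified


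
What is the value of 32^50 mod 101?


p = 101 is prime and the exponent is (p-1)/2 = 50, so by Euler's criterion 32^50 = (32/101) = +1 or -1 mod 101.
Compute by square-and-multiply:
  50 = 32 + 16 + 2 (binary 110010)
  Repeated squaring mod 101: 32^1 = 32, 32^2 = 14, 32^4 = 95, 32^8 = 36, 32^16 = 84, 32^32 = 87
  32^50 = 32^32 * 32^16 * 32^2 = 87 * 84 * 14 mod 101
    87 * 84 = 7308 = 36 mod 101
    36 * 14 = 504 = 100 mod 101
  32^50 = 100 mod 101
Result 100 = p - 1 = -1 mod 101: 32 is a quadratic non-residue mod 101. As a residue in [0, p-1] the value is 100.
32^50 mod 101 = 100

100


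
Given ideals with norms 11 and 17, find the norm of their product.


N(IJ) = N(I) * N(J)
= 11 * 17
= 187

187


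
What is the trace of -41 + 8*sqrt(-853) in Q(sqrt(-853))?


Tr(a + b*sqrt(d)) = (a + b*sqrt(d)) + (a - b*sqrt(d)) = 2a
= 2 * (-41)
= -82

-82


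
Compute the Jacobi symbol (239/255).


Compute (239/255) via quadratic reciprocity:
  reciprocity: (239/255) -> -(255/239)
  reduce: (16/239)
  pull out 2: (2/239) = +1  (since 239 mod 8 = 7)
  pull out 2: (2/239) = +1  (since 239 mod 8 = 7)
  pull out 2: (2/239) = +1  (since 239 mod 8 = 7)
  pull out 2: (2/239) = +1  (since 239 mod 8 = 7)
  (1/239) = 1
Product of signs = -1

-1


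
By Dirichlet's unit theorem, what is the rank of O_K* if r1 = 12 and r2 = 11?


By Dirichlet's unit theorem:
rank = r1 + r2 - 1
= 12 + 11 - 1
= 22

22


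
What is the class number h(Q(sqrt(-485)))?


K = Q(sqrt(-485)). d mod 4 = 3, so D = disc(K) = 4d = -1940
h(K) equals the number of primitive reduced positive-definite forms (a, b, c) = a*x^2 + b*x*y + c*y^2 with b^2 - 4ac = D,
where reduced means |b| <= a <= c, with b >= 0 whenever |b| = a or a = c, and primitive means gcd(a, b, c) = 1.
Reduced forces 3a^2 <= |D| = 1940, so 1 <= a <= 25; b must have the parity of D, and c = (b^2 - D)/(4a) must be an integer >= a.
Enumerate a = 1..25, b in [-a, a]:
  a=1: (1, 0, 485)  [1]
  a=2: (2, 2, 243)  [1]
  a=3: (3, -2, 162), (3, 2, 162)  [2]
  a=4: none
  a=5: (5, 0, 97)  [1]
  a=6: (6, -2, 81), (6, 2, 81)  [2]
  a=7..8: none
  a=9: (9, -2, 54), (9, 2, 54)  [2]
  a=10: (10, 10, 51)  [1]
  a=11..12: none
  a=13: (13, -6, 38), (13, 6, 38)  [2]
  a=14: none
  a=15: (15, -10, 34), (15, 10, 34)  [2]
  a=16: none
  a=17: (17, -10, 30), (17, 10, 30)  [2]
  a=18: (18, -2, 27), (18, 2, 27)  [2]
  a=19: (19, -6, 26), (19, 6, 26)  [2]
  a=20..25: none
Total reduced forms: 1 + 1 + 2 + 1 + 2 + 2 + 1 + 2 + 2 + 2 + 2 + 2 = 20
h = 20

20


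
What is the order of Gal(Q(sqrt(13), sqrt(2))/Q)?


The 2 square roots of distinct primes are multiplicatively independent over Q,
so [K:Q] = 2^2 and Gal(K/Q) is isomorphic to (Z/2Z)^2.
|Gal| = 2^2 = 4

4


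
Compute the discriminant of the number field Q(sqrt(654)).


For K = Q(sqrt(d)) with d squarefree: disc(K) = d if d = 1 mod 4, and disc(K) = 4d if d = 2 or 3 mod 4.
Here d = 654, and d mod 4 = 2.
d = 2 mod 4, not 1 (O_K = Z[sqrt(d)]), so disc(K) = 4d = 4 * (654) = 2616

2616


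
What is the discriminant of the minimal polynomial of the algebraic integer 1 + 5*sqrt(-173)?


The element 1 + 5*sqrt(-173) has minimal polynomial:
x^2 - 2*x + 4326
Discriminant = (-2)^2 - 4*(4326)
= 4 - 17304
= -17300

-17300


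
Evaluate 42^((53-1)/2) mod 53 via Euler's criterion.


p = 53 is prime and the exponent is (p-1)/2 = 26, so by Euler's criterion 42^26 = (42/53) = +1 or -1 mod 53.
Compute by square-and-multiply:
  26 = 16 + 8 + 2 (binary 11010)
  Repeated squaring mod 53: 42^1 = 42, 42^2 = 15, 42^4 = 13, 42^8 = 10, 42^16 = 47
  42^26 = 42^16 * 42^8 * 42^2 = 47 * 10 * 15 mod 53
    47 * 10 = 470 = 46 mod 53
    46 * 15 = 690 = 1 mod 53
  42^26 = 1 mod 53
Result 1: 42 is a quadratic residue mod 53.
42^26 mod 53 = 1

1


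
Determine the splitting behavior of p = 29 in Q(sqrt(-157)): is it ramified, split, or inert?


K = Q(sqrt(-157)). Since d mod 4 = 3, disc(K) = -628.
Check p | disc: -628 mod 29 = 10.
p does not divide disc. Compute Legendre symbol (d/p):
17^((29-1)/2) mod 29 = -1
(d/p) = -1, so p is inert: (p) stays prime with e=1, f=2, g=1.
Therefore p is inert.

inert


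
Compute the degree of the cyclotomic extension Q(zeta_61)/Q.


The degree equals Euler's totient phi(61).
61 = 61
phi(61) = 60

60


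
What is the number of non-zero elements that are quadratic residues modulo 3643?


For prime p, the number of non-zero quadratic residues is (p-1)/2.
= (3643-1)/2
= 1821

1821


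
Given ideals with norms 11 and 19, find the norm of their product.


N(IJ) = N(I) * N(J)
= 11 * 19
= 209

209


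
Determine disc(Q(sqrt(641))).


For K = Q(sqrt(d)) with d squarefree: disc(K) = d if d = 1 mod 4, and disc(K) = 4d if d = 2 or 3 mod 4.
Here d = 641, and d mod 4 = 1.
d = 1 mod 4 (O_K = Z[(1+sqrt(d))/2]), so disc(K) = d = 641

641


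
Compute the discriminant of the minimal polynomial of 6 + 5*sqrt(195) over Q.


The element 6 + 5*sqrt(195) has minimal polynomial:
x^2 - 12*x - 4839
Discriminant = (-12)^2 - 4*(-4839)
= 144 + 19356
= 19500

19500


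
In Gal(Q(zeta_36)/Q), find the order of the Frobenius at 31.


The Frobenius at p in Gal(Q(zeta_n)/Q) = (Z/nZ)* is the class of p, so its order is ord_36(31), the smallest k >= 1 with 31^k = 1 mod 36.
n = 36 = 2^2 * 3^2, phi(36) = 12; the order divides phi(n).
Divisors of 12: 1, 2, 3, 4, 6, 12
Repeated squaring mod 36: 31^1 = 31, 31^2 = 25, 31^4 = 13, 31^8 = 25
Test divisors in increasing order:
  k=1: 31^1 = 31 mod 36
  k=2: 31^2 = 25 mod 36
  k=3: 31^3 = 25 * 31 = 19 mod 36
  k=4: 31^4 = 13 mod 36
  k=6: 31^6 = 13 * 25 = 1 mod 36  <- first divisor giving 1
Order = 6

6


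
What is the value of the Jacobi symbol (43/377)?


Compute (43/377) via quadratic reciprocity:
  reciprocity: (43/377) -> +(377/43)
  reduce: (33/43)
  reciprocity: (33/43) -> +(43/33)
  reduce: (10/33)
  pull out 2: (2/33) = +1  (since 33 mod 8 = 1)
  reciprocity: (5/33) -> +(33/5)
  reduce: (3/5)
  reciprocity: (3/5) -> +(5/3)
  reduce: (2/3)
  pull out 2: (2/3) = -1  (since 3 mod 8 = 3)
  (1/3) = 1
Product of signs = -1

-1


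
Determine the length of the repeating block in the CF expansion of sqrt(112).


Run the CF algorithm for sqrt(112).
a_0 = floor(sqrt(112)) = 10; set m_0=0, q_0=1.
Recurrence: m' = q*a - m,  q' = (d - m'^2)/q,  a' = floor((a_0 + m')/q').
  step 1: m=10, q=12, a=1
  step 2: m=2, q=9, a=1
  step 3: m=7, q=7, a=2
  step 4: m=7, q=9, a=1
  step 5: m=2, q=12, a=1
  step 6: m=10, q=1, a=20
a_6 = 2*a_0 = 20, so the period closes here.
sqrt(112) = [10; 1, 1, 2, 1, 1, 20]
Period length = 6

6


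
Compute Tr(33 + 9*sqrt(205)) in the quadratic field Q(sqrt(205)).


Tr(a + b*sqrt(d)) = (a + b*sqrt(d)) + (a - b*sqrt(d)) = 2a
= 2 * (33)
= 66

66


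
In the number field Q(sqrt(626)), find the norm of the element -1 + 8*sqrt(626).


N(a + b*sqrt(d)) = a^2 - d*b^2
= (-1)^2 - (626)*(8)^2
= 1 - 40064
= -40063

-40063


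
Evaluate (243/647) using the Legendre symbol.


p = 647 is prime, so compute (243/647) with the reciprocity algorithm (Jacobi-symbol steps: pull out 2s via (2/n), flip via reciprocity, reduce):
  reciprocity: (243/647) -> -(647/243)
  reduce: (161/243)
  reciprocity: (161/243) -> +(243/161)
  reduce: (82/161)
  pull out 2: (2/161) = +1  (since 161 mod 8 = 1)
  reciprocity: (41/161) -> +(161/41)
  reduce: (38/41)
  pull out 2: (2/41) = +1  (since 41 mod 8 = 1)
  reciprocity: (19/41) -> +(41/19)
  reduce: (3/19)
  reciprocity: (3/19) -> -(19/3)
  reduce: (1/3)
  (1/3) = 1
Product of signs = 1
(243/647) = 1

1


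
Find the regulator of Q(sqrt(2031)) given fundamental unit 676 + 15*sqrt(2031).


epsilon = 676 + 15*sqrt(2031)
= 1351.9993
R = ln(1351.9993)
= 7.2093

7.2093


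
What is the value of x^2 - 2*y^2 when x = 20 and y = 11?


x^2 - d*y^2
= 20^2 - 2*11^2
= 400 - 242
= 158

158


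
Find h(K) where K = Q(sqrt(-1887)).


K = Q(sqrt(-1887)). d mod 4 = 1, so D = disc(K) = d = -1887
h(K) equals the number of primitive reduced positive-definite forms (a, b, c) = a*x^2 + b*x*y + c*y^2 with b^2 - 4ac = D,
where reduced means |b| <= a <= c, with b >= 0 whenever |b| = a or a = c, and primitive means gcd(a, b, c) = 1.
Reduced forces 3a^2 <= |D| = 1887, so 1 <= a <= 25; b must have the parity of D, and c = (b^2 - D)/(4a) must be an integer >= a.
Enumerate a = 1..25, b in [-a, a]:
  a=1: (1, 1, 472)  [1]
  a=2: (2, -1, 236), (2, 1, 236)  [2]
  a=3: (3, 3, 158)  [1]
  a=4: (4, -1, 118), (4, 1, 118)  [2]
  a=5: none
  a=6: (6, -3, 79), (6, 3, 79)  [2]
  a=7: none
  a=8: (8, -1, 59), (8, 1, 59)  [2]
  a=9..10: none
  a=11: (11, -7, 44), (11, 7, 44)  [2]
  a=12: (12, -9, 41), (12, 9, 41)  [2]
  a=13..15: none
  a=16: (16, -15, 33), (16, 15, 33)  [2]
  a=17: (17, 17, 32)  [1]
  a=18..21: none
  a=22: (22, -15, 24), (22, 7, 22), (22, 15, 24)  [3]
  a=23..25: none
Total reduced forms: 1 + 2 + 1 + 2 + 2 + 2 + 2 + 2 + 2 + 1 + 3 = 20
h = 20

20


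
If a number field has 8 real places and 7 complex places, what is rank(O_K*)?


By Dirichlet's unit theorem:
rank = r1 + r2 - 1
= 8 + 7 - 1
= 14

14


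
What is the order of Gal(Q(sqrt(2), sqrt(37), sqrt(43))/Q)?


The 3 square roots of distinct primes are multiplicatively independent over Q,
so [K:Q] = 2^3 and Gal(K/Q) is isomorphic to (Z/2Z)^3.
|Gal| = 2^3 = 8

8


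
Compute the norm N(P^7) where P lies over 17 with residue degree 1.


N(P^a) = p^(a*f)
= 17^(7*1)
= 17^7
= 410338673

410338673


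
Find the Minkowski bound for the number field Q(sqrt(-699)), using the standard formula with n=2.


d = -699, d mod 4 = 1, so disc(K) = d = -699; |disc(K)| = 699
Imaginary quadratic field, so n = 2, s = r2 = 1, r1 = 0
M = (n!/n^n) * (4/pi)^s * sqrt(|disc(K)|) = (2!/2^2) * (4/pi)^1 * sqrt(699)
= 0.5 * 1.273240 * 26.438608
= 16.8313

16.8313


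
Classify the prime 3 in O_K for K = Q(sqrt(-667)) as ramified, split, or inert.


K = Q(sqrt(-667)). Since d mod 4 = 1, disc(K) = -667.
Check p | disc: -667 mod 3 = 2.
p does not divide disc. Compute Legendre symbol (d/p):
2^((3-1)/2) mod 3 = -1
(d/p) = -1, so p is inert: (p) stays prime with e=1, f=2, g=1.
Therefore p is inert.

inert


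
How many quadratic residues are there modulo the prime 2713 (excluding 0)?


For prime p, the number of non-zero quadratic residues is (p-1)/2.
= (2713-1)/2
= 1356

1356


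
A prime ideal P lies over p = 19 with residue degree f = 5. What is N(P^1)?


N(P^a) = p^(a*f)
= 19^(1*5)
= 19^5
= 2476099

2476099


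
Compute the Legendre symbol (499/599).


p = 599 is prime, so compute (499/599) with the reciprocity algorithm (Jacobi-symbol steps: pull out 2s via (2/n), flip via reciprocity, reduce):
  reciprocity: (499/599) -> -(599/499)
  reduce: (100/499)
  pull out 2: (2/499) = -1  (since 499 mod 8 = 3)
  pull out 2: (2/499) = -1  (since 499 mod 8 = 3)
  reciprocity: (25/499) -> +(499/25)
  reduce: (24/25)
  pull out 2: (2/25) = +1  (since 25 mod 8 = 1)
  pull out 2: (2/25) = +1  (since 25 mod 8 = 1)
  pull out 2: (2/25) = +1  (since 25 mod 8 = 1)
  reciprocity: (3/25) -> +(25/3)
  reduce: (1/3)
  (1/3) = 1
Product of signs = -1
(499/599) = -1

-1


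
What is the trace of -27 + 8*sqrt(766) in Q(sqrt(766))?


Tr(a + b*sqrt(d)) = (a + b*sqrt(d)) + (a - b*sqrt(d)) = 2a
= 2 * (-27)
= -54

-54


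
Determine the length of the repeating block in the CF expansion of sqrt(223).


Run the CF algorithm for sqrt(223).
a_0 = floor(sqrt(223)) = 14; set m_0=0, q_0=1.
Recurrence: m' = q*a - m,  q' = (d - m'^2)/q,  a' = floor((a_0 + m')/q').
  step 1: m=14, q=27, a=1
  step 2: m=13, q=2, a=13
  step 3: m=13, q=27, a=1
  step 4: m=14, q=1, a=28
a_4 = 2*a_0 = 28, so the period closes here.
sqrt(223) = [14; 1, 13, 1, 28]
Period length = 4

4
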